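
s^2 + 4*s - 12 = (s - 2)*(s + 6)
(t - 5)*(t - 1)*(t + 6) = t^3 - 31*t + 30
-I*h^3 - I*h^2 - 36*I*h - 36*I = (h - 6*I)*(h + 6*I)*(-I*h - I)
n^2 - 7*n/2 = n*(n - 7/2)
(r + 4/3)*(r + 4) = r^2 + 16*r/3 + 16/3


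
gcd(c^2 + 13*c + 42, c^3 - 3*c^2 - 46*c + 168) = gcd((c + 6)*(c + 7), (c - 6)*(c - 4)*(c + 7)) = c + 7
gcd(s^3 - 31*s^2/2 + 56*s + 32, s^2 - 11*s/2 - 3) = s + 1/2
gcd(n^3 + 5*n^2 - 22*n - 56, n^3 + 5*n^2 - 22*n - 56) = n^3 + 5*n^2 - 22*n - 56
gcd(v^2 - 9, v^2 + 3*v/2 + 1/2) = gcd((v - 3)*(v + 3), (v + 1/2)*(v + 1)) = 1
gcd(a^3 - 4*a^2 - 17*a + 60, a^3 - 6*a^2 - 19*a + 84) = a^2 + a - 12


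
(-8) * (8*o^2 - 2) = 16 - 64*o^2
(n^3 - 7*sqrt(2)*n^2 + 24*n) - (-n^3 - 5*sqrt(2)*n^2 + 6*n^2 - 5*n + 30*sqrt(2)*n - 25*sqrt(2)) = 2*n^3 - 6*n^2 - 2*sqrt(2)*n^2 - 30*sqrt(2)*n + 29*n + 25*sqrt(2)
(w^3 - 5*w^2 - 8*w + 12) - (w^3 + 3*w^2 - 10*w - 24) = -8*w^2 + 2*w + 36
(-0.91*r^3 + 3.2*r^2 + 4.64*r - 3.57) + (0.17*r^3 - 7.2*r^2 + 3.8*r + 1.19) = -0.74*r^3 - 4.0*r^2 + 8.44*r - 2.38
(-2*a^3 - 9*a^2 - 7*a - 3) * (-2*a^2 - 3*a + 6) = 4*a^5 + 24*a^4 + 29*a^3 - 27*a^2 - 33*a - 18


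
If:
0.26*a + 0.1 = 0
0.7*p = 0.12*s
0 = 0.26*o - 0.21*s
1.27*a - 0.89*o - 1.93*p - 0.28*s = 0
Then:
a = -0.38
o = -0.30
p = -0.06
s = -0.37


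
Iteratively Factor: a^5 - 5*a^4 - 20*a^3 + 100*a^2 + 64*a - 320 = (a - 5)*(a^4 - 20*a^2 + 64) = (a - 5)*(a - 4)*(a^3 + 4*a^2 - 4*a - 16) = (a - 5)*(a - 4)*(a + 4)*(a^2 - 4) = (a - 5)*(a - 4)*(a + 2)*(a + 4)*(a - 2)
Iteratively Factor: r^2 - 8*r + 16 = (r - 4)*(r - 4)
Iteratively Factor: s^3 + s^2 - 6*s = (s)*(s^2 + s - 6) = s*(s - 2)*(s + 3)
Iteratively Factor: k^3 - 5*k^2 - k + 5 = (k - 5)*(k^2 - 1) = (k - 5)*(k + 1)*(k - 1)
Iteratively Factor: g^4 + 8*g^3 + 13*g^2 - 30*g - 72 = (g - 2)*(g^3 + 10*g^2 + 33*g + 36) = (g - 2)*(g + 3)*(g^2 + 7*g + 12) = (g - 2)*(g + 3)^2*(g + 4)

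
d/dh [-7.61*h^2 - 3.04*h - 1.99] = -15.22*h - 3.04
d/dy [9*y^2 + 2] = 18*y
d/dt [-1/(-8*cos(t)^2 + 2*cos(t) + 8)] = (8*cos(t) - 1)*sin(t)/(2*(4*sin(t)^2 + cos(t))^2)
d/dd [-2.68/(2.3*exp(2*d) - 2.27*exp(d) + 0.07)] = (12.328*exp(d) - 6.0836)*exp(d)/(2.3*exp(2*d) - 2.27*exp(d) + 0.07)^2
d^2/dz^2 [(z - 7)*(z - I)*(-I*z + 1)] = I*(14 - 6*z)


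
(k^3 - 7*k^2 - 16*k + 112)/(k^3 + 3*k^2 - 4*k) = (k^2 - 11*k + 28)/(k*(k - 1))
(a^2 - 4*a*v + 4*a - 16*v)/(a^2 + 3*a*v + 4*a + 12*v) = (a - 4*v)/(a + 3*v)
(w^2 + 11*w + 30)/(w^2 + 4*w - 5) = (w + 6)/(w - 1)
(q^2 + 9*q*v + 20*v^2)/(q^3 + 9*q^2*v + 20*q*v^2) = 1/q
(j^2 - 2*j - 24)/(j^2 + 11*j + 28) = (j - 6)/(j + 7)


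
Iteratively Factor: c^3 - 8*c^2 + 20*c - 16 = (c - 2)*(c^2 - 6*c + 8) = (c - 2)^2*(c - 4)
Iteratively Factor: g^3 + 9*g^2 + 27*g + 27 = (g + 3)*(g^2 + 6*g + 9) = (g + 3)^2*(g + 3)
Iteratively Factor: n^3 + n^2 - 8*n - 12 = (n + 2)*(n^2 - n - 6) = (n + 2)^2*(n - 3)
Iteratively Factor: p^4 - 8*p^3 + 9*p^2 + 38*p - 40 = (p - 1)*(p^3 - 7*p^2 + 2*p + 40) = (p - 5)*(p - 1)*(p^2 - 2*p - 8) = (p - 5)*(p - 1)*(p + 2)*(p - 4)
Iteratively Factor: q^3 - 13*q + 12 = (q - 1)*(q^2 + q - 12) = (q - 3)*(q - 1)*(q + 4)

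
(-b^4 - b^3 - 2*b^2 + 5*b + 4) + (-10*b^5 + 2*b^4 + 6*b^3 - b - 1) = -10*b^5 + b^4 + 5*b^3 - 2*b^2 + 4*b + 3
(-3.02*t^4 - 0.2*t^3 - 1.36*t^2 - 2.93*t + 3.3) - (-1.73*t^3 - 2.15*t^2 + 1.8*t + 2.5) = -3.02*t^4 + 1.53*t^3 + 0.79*t^2 - 4.73*t + 0.8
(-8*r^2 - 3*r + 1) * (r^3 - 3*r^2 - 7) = -8*r^5 + 21*r^4 + 10*r^3 + 53*r^2 + 21*r - 7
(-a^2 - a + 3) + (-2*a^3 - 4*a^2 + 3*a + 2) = -2*a^3 - 5*a^2 + 2*a + 5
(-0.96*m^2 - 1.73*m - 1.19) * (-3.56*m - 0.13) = 3.4176*m^3 + 6.2836*m^2 + 4.4613*m + 0.1547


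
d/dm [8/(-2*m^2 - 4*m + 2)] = 8*(m + 1)/(m^2 + 2*m - 1)^2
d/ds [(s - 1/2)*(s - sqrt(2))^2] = (s - sqrt(2))*(3*s - sqrt(2) - 1)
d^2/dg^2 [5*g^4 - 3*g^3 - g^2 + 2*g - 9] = 60*g^2 - 18*g - 2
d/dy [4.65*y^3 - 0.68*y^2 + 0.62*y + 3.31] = 13.95*y^2 - 1.36*y + 0.62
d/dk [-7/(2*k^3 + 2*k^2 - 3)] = 14*k*(3*k + 2)/(2*k^3 + 2*k^2 - 3)^2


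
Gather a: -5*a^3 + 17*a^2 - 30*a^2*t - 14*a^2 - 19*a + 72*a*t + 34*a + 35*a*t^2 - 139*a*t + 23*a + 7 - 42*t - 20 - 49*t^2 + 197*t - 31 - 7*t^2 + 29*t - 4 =-5*a^3 + a^2*(3 - 30*t) + a*(35*t^2 - 67*t + 38) - 56*t^2 + 184*t - 48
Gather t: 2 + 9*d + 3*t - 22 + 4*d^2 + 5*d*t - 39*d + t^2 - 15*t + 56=4*d^2 - 30*d + t^2 + t*(5*d - 12) + 36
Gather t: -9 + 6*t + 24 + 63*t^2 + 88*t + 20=63*t^2 + 94*t + 35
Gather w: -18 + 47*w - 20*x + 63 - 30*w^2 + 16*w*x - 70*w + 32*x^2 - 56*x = -30*w^2 + w*(16*x - 23) + 32*x^2 - 76*x + 45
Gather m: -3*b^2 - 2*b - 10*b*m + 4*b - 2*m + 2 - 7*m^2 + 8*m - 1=-3*b^2 + 2*b - 7*m^2 + m*(6 - 10*b) + 1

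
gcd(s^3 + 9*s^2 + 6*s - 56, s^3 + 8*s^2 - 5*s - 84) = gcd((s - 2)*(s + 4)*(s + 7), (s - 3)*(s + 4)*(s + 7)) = s^2 + 11*s + 28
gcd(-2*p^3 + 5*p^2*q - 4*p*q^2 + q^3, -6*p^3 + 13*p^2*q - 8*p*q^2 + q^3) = p^2 - 2*p*q + q^2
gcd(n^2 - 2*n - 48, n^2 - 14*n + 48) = n - 8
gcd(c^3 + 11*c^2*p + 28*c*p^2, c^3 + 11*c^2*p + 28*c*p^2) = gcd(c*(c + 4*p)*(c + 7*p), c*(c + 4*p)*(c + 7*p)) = c^3 + 11*c^2*p + 28*c*p^2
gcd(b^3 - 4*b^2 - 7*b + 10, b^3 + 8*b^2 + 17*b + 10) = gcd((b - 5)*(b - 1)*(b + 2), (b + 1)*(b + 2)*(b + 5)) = b + 2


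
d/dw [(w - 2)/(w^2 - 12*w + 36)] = (-w - 2)/(w^3 - 18*w^2 + 108*w - 216)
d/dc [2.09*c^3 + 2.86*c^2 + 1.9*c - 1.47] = 6.27*c^2 + 5.72*c + 1.9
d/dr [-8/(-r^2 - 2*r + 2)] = 16*(-r - 1)/(r^2 + 2*r - 2)^2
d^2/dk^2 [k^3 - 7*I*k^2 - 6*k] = 6*k - 14*I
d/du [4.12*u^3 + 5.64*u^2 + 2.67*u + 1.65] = 12.36*u^2 + 11.28*u + 2.67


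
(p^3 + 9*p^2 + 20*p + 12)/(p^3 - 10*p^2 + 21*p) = (p^3 + 9*p^2 + 20*p + 12)/(p*(p^2 - 10*p + 21))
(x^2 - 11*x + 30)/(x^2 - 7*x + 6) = (x - 5)/(x - 1)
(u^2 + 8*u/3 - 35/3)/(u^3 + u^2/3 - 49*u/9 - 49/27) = 9*(u + 5)/(9*u^2 + 24*u + 7)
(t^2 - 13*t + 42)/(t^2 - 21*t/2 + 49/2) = 2*(t - 6)/(2*t - 7)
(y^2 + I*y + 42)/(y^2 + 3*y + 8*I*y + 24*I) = (y^2 + I*y + 42)/(y^2 + y*(3 + 8*I) + 24*I)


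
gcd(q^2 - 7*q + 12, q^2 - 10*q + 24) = q - 4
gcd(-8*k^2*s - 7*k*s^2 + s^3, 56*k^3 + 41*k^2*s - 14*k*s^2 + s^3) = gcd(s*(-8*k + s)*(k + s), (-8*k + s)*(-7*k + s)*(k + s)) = -8*k^2 - 7*k*s + s^2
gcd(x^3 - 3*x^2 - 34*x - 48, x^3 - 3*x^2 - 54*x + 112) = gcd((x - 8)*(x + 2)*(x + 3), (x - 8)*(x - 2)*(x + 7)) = x - 8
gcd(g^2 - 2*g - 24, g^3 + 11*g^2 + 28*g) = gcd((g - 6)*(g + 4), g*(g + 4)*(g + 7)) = g + 4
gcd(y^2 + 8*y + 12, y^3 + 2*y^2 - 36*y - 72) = y^2 + 8*y + 12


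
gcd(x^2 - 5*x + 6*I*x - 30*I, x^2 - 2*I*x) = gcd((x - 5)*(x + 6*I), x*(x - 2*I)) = 1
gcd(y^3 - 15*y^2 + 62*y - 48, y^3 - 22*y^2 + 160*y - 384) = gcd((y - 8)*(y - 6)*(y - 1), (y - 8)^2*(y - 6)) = y^2 - 14*y + 48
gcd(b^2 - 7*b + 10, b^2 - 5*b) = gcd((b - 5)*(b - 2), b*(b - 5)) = b - 5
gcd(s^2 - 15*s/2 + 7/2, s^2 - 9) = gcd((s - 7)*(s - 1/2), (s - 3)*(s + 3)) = 1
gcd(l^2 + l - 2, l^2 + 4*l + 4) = l + 2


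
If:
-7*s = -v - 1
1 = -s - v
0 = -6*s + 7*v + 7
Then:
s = 0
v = -1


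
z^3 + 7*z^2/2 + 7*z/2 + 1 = (z + 1/2)*(z + 1)*(z + 2)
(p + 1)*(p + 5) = p^2 + 6*p + 5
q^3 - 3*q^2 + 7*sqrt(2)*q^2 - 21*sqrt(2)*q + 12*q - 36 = (q - 3)*(q + sqrt(2))*(q + 6*sqrt(2))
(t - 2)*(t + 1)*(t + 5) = t^3 + 4*t^2 - 7*t - 10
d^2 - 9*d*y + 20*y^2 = (d - 5*y)*(d - 4*y)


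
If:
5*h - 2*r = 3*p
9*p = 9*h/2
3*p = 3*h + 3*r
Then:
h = 0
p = 0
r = 0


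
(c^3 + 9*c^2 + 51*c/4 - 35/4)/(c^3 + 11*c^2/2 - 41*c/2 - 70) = (c - 1/2)/(c - 4)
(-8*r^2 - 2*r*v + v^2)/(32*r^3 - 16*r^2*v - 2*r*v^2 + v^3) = (-2*r - v)/(8*r^2 - 2*r*v - v^2)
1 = 1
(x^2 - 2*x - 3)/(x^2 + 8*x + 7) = (x - 3)/(x + 7)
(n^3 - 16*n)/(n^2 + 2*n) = (n^2 - 16)/(n + 2)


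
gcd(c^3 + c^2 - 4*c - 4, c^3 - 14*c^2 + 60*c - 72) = c - 2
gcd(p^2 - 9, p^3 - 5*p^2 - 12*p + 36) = p + 3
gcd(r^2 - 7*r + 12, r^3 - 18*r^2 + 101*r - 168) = r - 3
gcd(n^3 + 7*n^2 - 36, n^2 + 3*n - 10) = n - 2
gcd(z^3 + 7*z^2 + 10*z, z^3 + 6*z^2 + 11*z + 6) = z + 2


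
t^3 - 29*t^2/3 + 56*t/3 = t*(t - 7)*(t - 8/3)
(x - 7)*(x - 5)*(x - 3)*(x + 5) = x^4 - 10*x^3 - 4*x^2 + 250*x - 525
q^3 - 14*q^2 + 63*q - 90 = (q - 6)*(q - 5)*(q - 3)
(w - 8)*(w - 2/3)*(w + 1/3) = w^3 - 25*w^2/3 + 22*w/9 + 16/9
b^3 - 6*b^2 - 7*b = b*(b - 7)*(b + 1)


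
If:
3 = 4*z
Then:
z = 3/4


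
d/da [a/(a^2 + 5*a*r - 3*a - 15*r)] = (a^2 + 5*a*r - a*(2*a + 5*r - 3) - 3*a - 15*r)/(a^2 + 5*a*r - 3*a - 15*r)^2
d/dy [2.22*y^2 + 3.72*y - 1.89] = 4.44*y + 3.72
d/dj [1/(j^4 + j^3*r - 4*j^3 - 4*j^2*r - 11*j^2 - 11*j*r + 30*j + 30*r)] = (-4*j^3 - 3*j^2*r + 12*j^2 + 8*j*r + 22*j + 11*r - 30)/(j^4 + j^3*r - 4*j^3 - 4*j^2*r - 11*j^2 - 11*j*r + 30*j + 30*r)^2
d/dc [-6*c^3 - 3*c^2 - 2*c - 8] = -18*c^2 - 6*c - 2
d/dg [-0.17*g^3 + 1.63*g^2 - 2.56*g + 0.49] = -0.51*g^2 + 3.26*g - 2.56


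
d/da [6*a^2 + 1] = 12*a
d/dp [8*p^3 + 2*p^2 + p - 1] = 24*p^2 + 4*p + 1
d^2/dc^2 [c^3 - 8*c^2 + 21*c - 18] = 6*c - 16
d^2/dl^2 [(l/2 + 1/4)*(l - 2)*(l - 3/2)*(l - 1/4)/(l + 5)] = 3*(16*l^4 + 196*l^3 + 540*l^2 - 1300*l + 233)/(16*(l^3 + 15*l^2 + 75*l + 125))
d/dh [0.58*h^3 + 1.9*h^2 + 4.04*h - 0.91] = 1.74*h^2 + 3.8*h + 4.04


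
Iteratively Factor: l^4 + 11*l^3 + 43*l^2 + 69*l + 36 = (l + 1)*(l^3 + 10*l^2 + 33*l + 36) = (l + 1)*(l + 3)*(l^2 + 7*l + 12) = (l + 1)*(l + 3)*(l + 4)*(l + 3)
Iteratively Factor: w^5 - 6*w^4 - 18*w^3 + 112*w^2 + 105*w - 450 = (w - 5)*(w^4 - w^3 - 23*w^2 - 3*w + 90) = (w - 5)*(w + 3)*(w^3 - 4*w^2 - 11*w + 30) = (w - 5)^2*(w + 3)*(w^2 + w - 6) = (w - 5)^2*(w - 2)*(w + 3)*(w + 3)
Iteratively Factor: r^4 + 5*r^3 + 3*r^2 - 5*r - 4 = (r + 4)*(r^3 + r^2 - r - 1) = (r - 1)*(r + 4)*(r^2 + 2*r + 1) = (r - 1)*(r + 1)*(r + 4)*(r + 1)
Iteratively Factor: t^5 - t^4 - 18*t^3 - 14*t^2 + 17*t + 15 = (t - 5)*(t^4 + 4*t^3 + 2*t^2 - 4*t - 3) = (t - 5)*(t - 1)*(t^3 + 5*t^2 + 7*t + 3) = (t - 5)*(t - 1)*(t + 3)*(t^2 + 2*t + 1) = (t - 5)*(t - 1)*(t + 1)*(t + 3)*(t + 1)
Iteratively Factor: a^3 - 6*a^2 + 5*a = (a)*(a^2 - 6*a + 5) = a*(a - 1)*(a - 5)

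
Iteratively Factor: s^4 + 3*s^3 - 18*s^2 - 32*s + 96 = (s + 4)*(s^3 - s^2 - 14*s + 24) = (s - 3)*(s + 4)*(s^2 + 2*s - 8) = (s - 3)*(s - 2)*(s + 4)*(s + 4)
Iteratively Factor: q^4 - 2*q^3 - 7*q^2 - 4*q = (q + 1)*(q^3 - 3*q^2 - 4*q) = (q - 4)*(q + 1)*(q^2 + q) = q*(q - 4)*(q + 1)*(q + 1)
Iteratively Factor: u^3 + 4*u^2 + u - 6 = (u + 3)*(u^2 + u - 2) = (u + 2)*(u + 3)*(u - 1)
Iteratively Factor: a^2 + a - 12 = (a - 3)*(a + 4)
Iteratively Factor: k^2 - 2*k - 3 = (k - 3)*(k + 1)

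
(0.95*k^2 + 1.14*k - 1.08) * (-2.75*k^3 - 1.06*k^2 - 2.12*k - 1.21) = -2.6125*k^5 - 4.142*k^4 - 0.2524*k^3 - 2.4215*k^2 + 0.9102*k + 1.3068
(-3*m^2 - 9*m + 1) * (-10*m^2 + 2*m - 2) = 30*m^4 + 84*m^3 - 22*m^2 + 20*m - 2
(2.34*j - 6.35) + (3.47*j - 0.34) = 5.81*j - 6.69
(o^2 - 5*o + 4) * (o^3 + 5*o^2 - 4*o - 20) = o^5 - 25*o^3 + 20*o^2 + 84*o - 80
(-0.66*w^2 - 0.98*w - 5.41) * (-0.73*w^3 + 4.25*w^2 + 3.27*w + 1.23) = 0.4818*w^5 - 2.0896*w^4 - 2.3739*w^3 - 27.0089*w^2 - 18.8961*w - 6.6543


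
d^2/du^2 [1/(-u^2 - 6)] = 6*(2 - u^2)/(u^2 + 6)^3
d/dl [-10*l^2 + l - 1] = 1 - 20*l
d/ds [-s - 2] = -1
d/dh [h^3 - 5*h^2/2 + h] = 3*h^2 - 5*h + 1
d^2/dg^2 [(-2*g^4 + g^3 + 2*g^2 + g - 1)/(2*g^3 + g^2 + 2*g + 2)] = 2*(12*g^6 + 12*g^5 - 102*g^4 - 141*g^3 - 87*g^2 + 12*g + 2)/(8*g^9 + 12*g^8 + 30*g^7 + 49*g^6 + 54*g^5 + 66*g^4 + 56*g^3 + 36*g^2 + 24*g + 8)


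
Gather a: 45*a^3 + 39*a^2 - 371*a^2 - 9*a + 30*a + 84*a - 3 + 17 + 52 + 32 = 45*a^3 - 332*a^2 + 105*a + 98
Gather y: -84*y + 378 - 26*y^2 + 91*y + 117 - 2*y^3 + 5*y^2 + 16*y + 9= -2*y^3 - 21*y^2 + 23*y + 504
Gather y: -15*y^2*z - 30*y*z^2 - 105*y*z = -15*y^2*z + y*(-30*z^2 - 105*z)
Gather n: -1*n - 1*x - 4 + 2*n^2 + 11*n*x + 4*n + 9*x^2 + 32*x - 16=2*n^2 + n*(11*x + 3) + 9*x^2 + 31*x - 20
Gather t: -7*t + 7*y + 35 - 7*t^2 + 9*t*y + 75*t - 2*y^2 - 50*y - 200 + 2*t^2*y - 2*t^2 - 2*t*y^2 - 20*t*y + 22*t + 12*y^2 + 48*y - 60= t^2*(2*y - 9) + t*(-2*y^2 - 11*y + 90) + 10*y^2 + 5*y - 225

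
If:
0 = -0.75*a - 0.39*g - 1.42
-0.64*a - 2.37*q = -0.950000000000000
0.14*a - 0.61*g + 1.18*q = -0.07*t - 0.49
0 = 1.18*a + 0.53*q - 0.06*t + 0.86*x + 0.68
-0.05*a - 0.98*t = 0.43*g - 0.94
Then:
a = -3.20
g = 2.52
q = 1.27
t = 0.02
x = 2.83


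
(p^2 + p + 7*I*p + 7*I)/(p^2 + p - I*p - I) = (p + 7*I)/(p - I)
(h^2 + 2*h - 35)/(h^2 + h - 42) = (h - 5)/(h - 6)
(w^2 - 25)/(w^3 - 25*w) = 1/w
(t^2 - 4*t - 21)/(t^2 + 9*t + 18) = (t - 7)/(t + 6)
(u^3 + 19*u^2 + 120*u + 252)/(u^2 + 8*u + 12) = (u^2 + 13*u + 42)/(u + 2)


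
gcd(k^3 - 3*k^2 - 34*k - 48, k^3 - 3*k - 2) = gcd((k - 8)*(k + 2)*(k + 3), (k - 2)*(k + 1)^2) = 1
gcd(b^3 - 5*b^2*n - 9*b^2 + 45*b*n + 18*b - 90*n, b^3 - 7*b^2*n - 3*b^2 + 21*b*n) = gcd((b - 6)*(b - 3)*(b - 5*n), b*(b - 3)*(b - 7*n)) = b - 3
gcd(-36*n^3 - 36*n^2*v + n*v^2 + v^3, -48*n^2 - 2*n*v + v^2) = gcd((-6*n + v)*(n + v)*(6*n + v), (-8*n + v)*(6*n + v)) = 6*n + v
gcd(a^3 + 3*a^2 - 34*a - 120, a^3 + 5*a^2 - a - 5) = a + 5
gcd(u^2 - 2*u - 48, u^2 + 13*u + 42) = u + 6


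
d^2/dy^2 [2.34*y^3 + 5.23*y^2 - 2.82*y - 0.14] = 14.04*y + 10.46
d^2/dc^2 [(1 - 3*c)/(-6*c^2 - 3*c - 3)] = 2*((3*c - 1)*(4*c + 1)^2 - (18*c + 1)*(2*c^2 + c + 1))/(3*(2*c^2 + c + 1)^3)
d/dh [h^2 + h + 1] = 2*h + 1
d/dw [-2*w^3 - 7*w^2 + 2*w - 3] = -6*w^2 - 14*w + 2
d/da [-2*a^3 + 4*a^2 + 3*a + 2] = -6*a^2 + 8*a + 3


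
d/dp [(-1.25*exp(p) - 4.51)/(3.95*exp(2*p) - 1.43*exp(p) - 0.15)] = (4.9375*exp(2*p) + 35.629*exp(p) - 6.2618)*exp(p)/(15.6025*exp(4*p) - 11.297*exp(3*p) + 0.8599*exp(2*p) + 0.429*exp(p) + 0.0225)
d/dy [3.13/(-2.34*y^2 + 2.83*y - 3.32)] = (14.6484*y - 8.8579)/(2.34*y^2 - 2.83*y + 3.32)^2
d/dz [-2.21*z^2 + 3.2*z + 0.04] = 3.2 - 4.42*z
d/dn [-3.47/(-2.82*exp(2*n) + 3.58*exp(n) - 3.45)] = (12.4226 - 19.5708*exp(n))*exp(n)/(2.82*exp(2*n) - 3.58*exp(n) + 3.45)^2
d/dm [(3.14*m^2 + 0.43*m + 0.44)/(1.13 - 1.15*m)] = (-3.611*m^2 + 7.0964*m + 0.9919)/(1.3225*m^2 - 2.599*m + 1.2769)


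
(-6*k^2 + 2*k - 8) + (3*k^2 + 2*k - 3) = -3*k^2 + 4*k - 11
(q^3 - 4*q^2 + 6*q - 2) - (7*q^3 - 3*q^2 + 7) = -6*q^3 - q^2 + 6*q - 9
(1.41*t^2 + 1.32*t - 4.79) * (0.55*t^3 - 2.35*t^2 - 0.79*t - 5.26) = 0.7755*t^5 - 2.5875*t^4 - 6.8504*t^3 + 2.7971*t^2 - 3.1591*t + 25.1954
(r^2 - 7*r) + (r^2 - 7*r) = 2*r^2 - 14*r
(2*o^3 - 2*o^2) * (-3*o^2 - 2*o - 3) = -6*o^5 + 2*o^4 - 2*o^3 + 6*o^2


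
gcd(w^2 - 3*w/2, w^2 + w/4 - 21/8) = w - 3/2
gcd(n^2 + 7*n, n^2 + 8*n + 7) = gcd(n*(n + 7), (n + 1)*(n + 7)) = n + 7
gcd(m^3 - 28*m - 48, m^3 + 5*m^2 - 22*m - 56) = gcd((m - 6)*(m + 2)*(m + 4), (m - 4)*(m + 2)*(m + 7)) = m + 2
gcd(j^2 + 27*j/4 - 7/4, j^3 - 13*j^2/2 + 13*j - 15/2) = 1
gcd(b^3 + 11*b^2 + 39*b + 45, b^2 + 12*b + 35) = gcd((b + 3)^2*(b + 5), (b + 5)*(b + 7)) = b + 5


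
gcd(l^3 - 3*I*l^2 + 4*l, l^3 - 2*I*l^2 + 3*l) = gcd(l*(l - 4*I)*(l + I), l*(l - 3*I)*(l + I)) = l^2 + I*l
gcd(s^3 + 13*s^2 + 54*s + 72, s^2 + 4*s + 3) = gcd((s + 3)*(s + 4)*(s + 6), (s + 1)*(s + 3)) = s + 3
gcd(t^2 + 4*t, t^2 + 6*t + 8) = t + 4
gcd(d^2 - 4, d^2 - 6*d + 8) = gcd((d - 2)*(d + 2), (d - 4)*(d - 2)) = d - 2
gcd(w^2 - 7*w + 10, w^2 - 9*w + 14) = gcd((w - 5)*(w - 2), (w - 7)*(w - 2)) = w - 2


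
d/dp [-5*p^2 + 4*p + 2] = 4 - 10*p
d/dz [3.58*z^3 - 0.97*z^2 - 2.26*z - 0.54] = 10.74*z^2 - 1.94*z - 2.26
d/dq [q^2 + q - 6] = 2*q + 1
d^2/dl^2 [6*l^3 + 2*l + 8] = 36*l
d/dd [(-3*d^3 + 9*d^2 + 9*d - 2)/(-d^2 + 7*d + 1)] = (3*d^4 - 42*d^3 + 63*d^2 + 14*d + 23)/(d^4 - 14*d^3 + 47*d^2 + 14*d + 1)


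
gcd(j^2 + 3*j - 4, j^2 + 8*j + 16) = j + 4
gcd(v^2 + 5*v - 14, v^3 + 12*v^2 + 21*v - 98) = v^2 + 5*v - 14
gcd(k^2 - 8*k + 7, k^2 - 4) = 1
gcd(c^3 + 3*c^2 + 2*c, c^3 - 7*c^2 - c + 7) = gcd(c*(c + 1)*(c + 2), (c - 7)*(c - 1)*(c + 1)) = c + 1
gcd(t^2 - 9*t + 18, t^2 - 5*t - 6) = t - 6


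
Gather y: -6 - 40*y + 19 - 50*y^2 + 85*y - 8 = -50*y^2 + 45*y + 5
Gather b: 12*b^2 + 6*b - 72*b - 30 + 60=12*b^2 - 66*b + 30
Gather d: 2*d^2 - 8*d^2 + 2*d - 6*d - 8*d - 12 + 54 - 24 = -6*d^2 - 12*d + 18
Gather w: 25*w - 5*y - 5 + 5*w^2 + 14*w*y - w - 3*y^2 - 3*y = 5*w^2 + w*(14*y + 24) - 3*y^2 - 8*y - 5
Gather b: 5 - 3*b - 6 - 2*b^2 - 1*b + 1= -2*b^2 - 4*b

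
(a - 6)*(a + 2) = a^2 - 4*a - 12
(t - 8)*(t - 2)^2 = t^3 - 12*t^2 + 36*t - 32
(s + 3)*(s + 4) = s^2 + 7*s + 12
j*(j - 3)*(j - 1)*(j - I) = j^4 - 4*j^3 - I*j^3 + 3*j^2 + 4*I*j^2 - 3*I*j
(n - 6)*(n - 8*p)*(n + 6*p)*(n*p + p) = n^4*p - 2*n^3*p^2 - 5*n^3*p - 48*n^2*p^3 + 10*n^2*p^2 - 6*n^2*p + 240*n*p^3 + 12*n*p^2 + 288*p^3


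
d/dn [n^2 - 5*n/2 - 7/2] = 2*n - 5/2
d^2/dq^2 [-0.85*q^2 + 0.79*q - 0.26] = -1.70000000000000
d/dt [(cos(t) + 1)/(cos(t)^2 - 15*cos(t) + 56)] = (cos(t)^2 + 2*cos(t) - 71)*sin(t)/(cos(t)^2 - 15*cos(t) + 56)^2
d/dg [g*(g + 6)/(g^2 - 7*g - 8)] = (-13*g^2 - 16*g - 48)/(g^4 - 14*g^3 + 33*g^2 + 112*g + 64)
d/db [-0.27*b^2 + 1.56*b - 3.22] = 1.56 - 0.54*b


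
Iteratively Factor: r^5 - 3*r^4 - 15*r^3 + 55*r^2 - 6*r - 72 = (r - 3)*(r^4 - 15*r^2 + 10*r + 24) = (r - 3)^2*(r^3 + 3*r^2 - 6*r - 8) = (r - 3)^2*(r - 2)*(r^2 + 5*r + 4) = (r - 3)^2*(r - 2)*(r + 4)*(r + 1)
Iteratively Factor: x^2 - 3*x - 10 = (x + 2)*(x - 5)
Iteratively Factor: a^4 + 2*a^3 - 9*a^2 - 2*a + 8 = (a - 2)*(a^3 + 4*a^2 - a - 4) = (a - 2)*(a + 4)*(a^2 - 1) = (a - 2)*(a + 1)*(a + 4)*(a - 1)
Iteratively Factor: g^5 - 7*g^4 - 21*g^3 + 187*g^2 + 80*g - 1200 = (g - 4)*(g^4 - 3*g^3 - 33*g^2 + 55*g + 300) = (g - 4)*(g + 3)*(g^3 - 6*g^2 - 15*g + 100) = (g - 4)*(g + 3)*(g + 4)*(g^2 - 10*g + 25) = (g - 5)*(g - 4)*(g + 3)*(g + 4)*(g - 5)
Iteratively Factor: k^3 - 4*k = (k - 2)*(k^2 + 2*k) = k*(k - 2)*(k + 2)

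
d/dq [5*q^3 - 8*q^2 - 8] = q*(15*q - 16)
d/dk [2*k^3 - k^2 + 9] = 2*k*(3*k - 1)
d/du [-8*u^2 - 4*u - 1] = -16*u - 4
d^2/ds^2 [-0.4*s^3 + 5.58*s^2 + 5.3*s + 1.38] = 11.16 - 2.4*s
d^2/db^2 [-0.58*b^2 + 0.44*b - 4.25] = -1.16000000000000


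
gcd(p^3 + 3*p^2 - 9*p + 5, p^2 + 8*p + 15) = p + 5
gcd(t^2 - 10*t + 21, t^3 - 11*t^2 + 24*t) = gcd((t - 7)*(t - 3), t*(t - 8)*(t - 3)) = t - 3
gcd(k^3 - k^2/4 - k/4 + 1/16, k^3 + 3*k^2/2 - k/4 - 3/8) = k^2 - 1/4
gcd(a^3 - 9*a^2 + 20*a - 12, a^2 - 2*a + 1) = a - 1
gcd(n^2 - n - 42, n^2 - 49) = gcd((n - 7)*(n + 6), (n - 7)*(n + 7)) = n - 7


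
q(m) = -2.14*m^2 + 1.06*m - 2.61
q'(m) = 1.06 - 4.28*m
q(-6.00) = -86.01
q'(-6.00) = 26.74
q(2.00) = -9.05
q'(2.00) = -7.50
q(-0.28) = -3.07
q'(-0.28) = 2.26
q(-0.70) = -4.40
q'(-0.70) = 4.06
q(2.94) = -17.99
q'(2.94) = -11.52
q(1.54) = -6.05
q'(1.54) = -5.53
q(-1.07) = -6.19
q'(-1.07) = 5.64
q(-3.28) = -29.11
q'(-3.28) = 15.10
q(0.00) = -2.61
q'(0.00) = 1.06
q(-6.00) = -86.01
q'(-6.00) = 26.74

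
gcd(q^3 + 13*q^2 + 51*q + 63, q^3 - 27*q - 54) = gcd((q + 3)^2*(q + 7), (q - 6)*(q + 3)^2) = q^2 + 6*q + 9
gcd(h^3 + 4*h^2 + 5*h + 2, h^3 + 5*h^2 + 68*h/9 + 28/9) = h + 2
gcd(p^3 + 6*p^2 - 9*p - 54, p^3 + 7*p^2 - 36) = p^2 + 9*p + 18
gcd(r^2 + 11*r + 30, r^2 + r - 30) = r + 6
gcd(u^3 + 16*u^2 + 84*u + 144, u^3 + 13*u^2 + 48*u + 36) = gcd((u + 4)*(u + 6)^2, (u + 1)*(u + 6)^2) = u^2 + 12*u + 36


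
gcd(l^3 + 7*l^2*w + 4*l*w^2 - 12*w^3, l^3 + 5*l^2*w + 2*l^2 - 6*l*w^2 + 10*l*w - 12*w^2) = -l^2 - 5*l*w + 6*w^2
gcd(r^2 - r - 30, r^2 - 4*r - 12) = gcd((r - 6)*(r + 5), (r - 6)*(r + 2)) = r - 6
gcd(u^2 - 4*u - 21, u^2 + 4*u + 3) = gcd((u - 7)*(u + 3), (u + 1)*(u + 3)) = u + 3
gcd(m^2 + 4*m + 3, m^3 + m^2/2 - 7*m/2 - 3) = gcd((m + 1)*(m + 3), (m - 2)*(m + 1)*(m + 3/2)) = m + 1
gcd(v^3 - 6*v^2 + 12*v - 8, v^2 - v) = 1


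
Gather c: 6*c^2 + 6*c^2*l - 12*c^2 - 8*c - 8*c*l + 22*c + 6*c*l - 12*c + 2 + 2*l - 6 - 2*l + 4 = c^2*(6*l - 6) + c*(2 - 2*l)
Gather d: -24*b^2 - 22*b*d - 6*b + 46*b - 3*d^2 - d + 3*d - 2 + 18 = -24*b^2 + 40*b - 3*d^2 + d*(2 - 22*b) + 16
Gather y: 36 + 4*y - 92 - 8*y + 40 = -4*y - 16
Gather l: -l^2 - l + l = -l^2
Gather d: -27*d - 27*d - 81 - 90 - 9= -54*d - 180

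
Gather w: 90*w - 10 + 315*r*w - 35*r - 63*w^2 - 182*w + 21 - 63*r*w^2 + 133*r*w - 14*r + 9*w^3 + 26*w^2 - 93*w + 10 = -49*r + 9*w^3 + w^2*(-63*r - 37) + w*(448*r - 185) + 21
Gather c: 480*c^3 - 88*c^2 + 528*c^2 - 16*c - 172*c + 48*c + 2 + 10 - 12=480*c^3 + 440*c^2 - 140*c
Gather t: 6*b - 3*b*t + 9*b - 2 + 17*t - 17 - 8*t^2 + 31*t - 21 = 15*b - 8*t^2 + t*(48 - 3*b) - 40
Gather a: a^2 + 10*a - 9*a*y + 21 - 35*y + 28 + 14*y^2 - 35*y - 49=a^2 + a*(10 - 9*y) + 14*y^2 - 70*y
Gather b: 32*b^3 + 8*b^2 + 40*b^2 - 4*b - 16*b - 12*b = 32*b^3 + 48*b^2 - 32*b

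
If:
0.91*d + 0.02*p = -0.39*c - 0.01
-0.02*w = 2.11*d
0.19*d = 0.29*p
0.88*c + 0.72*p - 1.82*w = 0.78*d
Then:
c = -0.03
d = 0.00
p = 0.00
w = -0.01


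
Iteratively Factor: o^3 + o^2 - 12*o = (o + 4)*(o^2 - 3*o) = o*(o + 4)*(o - 3)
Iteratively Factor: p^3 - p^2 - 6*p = (p + 2)*(p^2 - 3*p) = (p - 3)*(p + 2)*(p)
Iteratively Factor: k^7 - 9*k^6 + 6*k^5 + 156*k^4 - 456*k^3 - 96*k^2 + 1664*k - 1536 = (k - 4)*(k^6 - 5*k^5 - 14*k^4 + 100*k^3 - 56*k^2 - 320*k + 384) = (k - 4)^2*(k^5 - k^4 - 18*k^3 + 28*k^2 + 56*k - 96) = (k - 4)^2*(k + 4)*(k^4 - 5*k^3 + 2*k^2 + 20*k - 24) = (k - 4)^2*(k - 2)*(k + 4)*(k^3 - 3*k^2 - 4*k + 12) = (k - 4)^2*(k - 3)*(k - 2)*(k + 4)*(k^2 - 4) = (k - 4)^2*(k - 3)*(k - 2)*(k + 2)*(k + 4)*(k - 2)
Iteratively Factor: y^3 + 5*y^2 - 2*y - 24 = (y + 3)*(y^2 + 2*y - 8) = (y + 3)*(y + 4)*(y - 2)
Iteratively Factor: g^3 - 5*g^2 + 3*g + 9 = (g - 3)*(g^2 - 2*g - 3) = (g - 3)^2*(g + 1)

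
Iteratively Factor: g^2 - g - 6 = (g - 3)*(g + 2)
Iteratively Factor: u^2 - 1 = (u + 1)*(u - 1)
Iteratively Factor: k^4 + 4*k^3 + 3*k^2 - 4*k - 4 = (k + 1)*(k^3 + 3*k^2 - 4) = (k + 1)*(k + 2)*(k^2 + k - 2) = (k + 1)*(k + 2)^2*(k - 1)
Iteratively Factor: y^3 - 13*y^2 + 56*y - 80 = (y - 5)*(y^2 - 8*y + 16) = (y - 5)*(y - 4)*(y - 4)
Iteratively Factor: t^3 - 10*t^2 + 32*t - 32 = (t - 4)*(t^2 - 6*t + 8) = (t - 4)^2*(t - 2)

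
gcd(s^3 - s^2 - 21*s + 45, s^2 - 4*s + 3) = s - 3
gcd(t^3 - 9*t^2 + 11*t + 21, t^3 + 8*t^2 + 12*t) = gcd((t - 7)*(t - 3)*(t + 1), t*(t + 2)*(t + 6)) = 1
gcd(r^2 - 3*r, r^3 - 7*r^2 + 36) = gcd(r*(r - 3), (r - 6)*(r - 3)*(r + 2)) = r - 3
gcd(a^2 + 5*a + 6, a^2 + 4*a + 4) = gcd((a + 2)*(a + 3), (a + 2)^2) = a + 2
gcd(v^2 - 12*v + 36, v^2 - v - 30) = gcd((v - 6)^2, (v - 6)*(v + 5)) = v - 6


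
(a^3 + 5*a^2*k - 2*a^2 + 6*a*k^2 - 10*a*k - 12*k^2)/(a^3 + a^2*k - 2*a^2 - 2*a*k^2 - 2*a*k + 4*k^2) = (a + 3*k)/(a - k)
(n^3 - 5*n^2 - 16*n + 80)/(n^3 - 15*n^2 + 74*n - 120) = (n + 4)/(n - 6)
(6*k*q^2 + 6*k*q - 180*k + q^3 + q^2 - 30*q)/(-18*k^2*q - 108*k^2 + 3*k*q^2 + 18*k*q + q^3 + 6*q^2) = (q - 5)/(-3*k + q)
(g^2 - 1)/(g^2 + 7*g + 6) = (g - 1)/(g + 6)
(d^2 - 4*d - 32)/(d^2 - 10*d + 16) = (d + 4)/(d - 2)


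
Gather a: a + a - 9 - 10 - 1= 2*a - 20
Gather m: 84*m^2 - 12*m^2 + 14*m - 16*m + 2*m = 72*m^2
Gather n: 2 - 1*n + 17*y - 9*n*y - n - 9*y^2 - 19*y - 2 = n*(-9*y - 2) - 9*y^2 - 2*y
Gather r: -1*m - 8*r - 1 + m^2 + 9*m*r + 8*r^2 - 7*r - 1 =m^2 - m + 8*r^2 + r*(9*m - 15) - 2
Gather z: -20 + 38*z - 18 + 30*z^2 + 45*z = 30*z^2 + 83*z - 38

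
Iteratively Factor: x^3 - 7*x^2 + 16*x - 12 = (x - 2)*(x^2 - 5*x + 6) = (x - 3)*(x - 2)*(x - 2)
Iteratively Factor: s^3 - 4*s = (s + 2)*(s^2 - 2*s) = s*(s + 2)*(s - 2)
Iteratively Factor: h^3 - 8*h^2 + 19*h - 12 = (h - 4)*(h^2 - 4*h + 3) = (h - 4)*(h - 3)*(h - 1)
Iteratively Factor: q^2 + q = (q + 1)*(q)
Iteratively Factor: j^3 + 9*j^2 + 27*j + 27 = (j + 3)*(j^2 + 6*j + 9) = (j + 3)^2*(j + 3)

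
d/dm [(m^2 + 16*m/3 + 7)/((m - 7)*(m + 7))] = 16*(-m^2 - 21*m - 49)/(3*(m^4 - 98*m^2 + 2401))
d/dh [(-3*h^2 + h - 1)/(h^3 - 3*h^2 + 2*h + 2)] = (3*h^4 - 2*h^3 - 18*h + 4)/(h^6 - 6*h^5 + 13*h^4 - 8*h^3 - 8*h^2 + 8*h + 4)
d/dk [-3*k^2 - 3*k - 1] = -6*k - 3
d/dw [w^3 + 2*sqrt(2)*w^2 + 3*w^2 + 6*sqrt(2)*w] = 3*w^2 + 4*sqrt(2)*w + 6*w + 6*sqrt(2)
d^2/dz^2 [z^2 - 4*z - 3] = 2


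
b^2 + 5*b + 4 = (b + 1)*(b + 4)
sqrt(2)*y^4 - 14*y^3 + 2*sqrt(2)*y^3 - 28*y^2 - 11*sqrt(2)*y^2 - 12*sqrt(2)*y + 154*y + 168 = (y - 3)*(y + 4)*(y - 7*sqrt(2))*(sqrt(2)*y + sqrt(2))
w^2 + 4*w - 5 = (w - 1)*(w + 5)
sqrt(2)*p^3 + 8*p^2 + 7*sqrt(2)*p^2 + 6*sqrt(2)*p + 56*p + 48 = (p + 6)*(p + 4*sqrt(2))*(sqrt(2)*p + sqrt(2))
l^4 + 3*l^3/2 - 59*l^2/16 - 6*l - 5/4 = (l - 2)*(l + 1/4)*(l + 5/4)*(l + 2)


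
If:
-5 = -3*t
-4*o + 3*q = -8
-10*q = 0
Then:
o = 2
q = 0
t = 5/3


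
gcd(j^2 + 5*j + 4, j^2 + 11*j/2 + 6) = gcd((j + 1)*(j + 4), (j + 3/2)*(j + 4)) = j + 4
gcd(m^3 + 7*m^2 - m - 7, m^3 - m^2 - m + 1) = m^2 - 1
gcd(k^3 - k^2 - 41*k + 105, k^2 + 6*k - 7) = k + 7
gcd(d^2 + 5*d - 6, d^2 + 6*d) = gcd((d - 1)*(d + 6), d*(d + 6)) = d + 6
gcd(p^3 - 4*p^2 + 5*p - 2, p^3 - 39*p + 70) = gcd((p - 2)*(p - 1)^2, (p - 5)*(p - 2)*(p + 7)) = p - 2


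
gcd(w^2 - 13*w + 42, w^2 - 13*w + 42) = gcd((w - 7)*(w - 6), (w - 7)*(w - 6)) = w^2 - 13*w + 42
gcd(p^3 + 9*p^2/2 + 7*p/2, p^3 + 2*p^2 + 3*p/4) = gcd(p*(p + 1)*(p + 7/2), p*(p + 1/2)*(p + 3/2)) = p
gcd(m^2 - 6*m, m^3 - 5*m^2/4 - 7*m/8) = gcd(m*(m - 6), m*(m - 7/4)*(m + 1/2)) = m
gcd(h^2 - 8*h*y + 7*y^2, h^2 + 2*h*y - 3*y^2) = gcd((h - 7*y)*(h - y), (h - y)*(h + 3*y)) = -h + y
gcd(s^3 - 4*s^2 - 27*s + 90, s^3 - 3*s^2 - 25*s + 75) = s^2 + 2*s - 15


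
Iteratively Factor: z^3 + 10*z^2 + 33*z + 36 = (z + 3)*(z^2 + 7*z + 12) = (z + 3)^2*(z + 4)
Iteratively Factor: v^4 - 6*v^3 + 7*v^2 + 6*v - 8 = (v - 1)*(v^3 - 5*v^2 + 2*v + 8) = (v - 1)*(v + 1)*(v^2 - 6*v + 8) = (v - 2)*(v - 1)*(v + 1)*(v - 4)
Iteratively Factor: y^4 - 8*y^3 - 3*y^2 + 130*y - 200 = (y + 4)*(y^3 - 12*y^2 + 45*y - 50) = (y - 5)*(y + 4)*(y^2 - 7*y + 10) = (y - 5)^2*(y + 4)*(y - 2)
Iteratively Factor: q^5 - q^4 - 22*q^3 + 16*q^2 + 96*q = (q - 4)*(q^4 + 3*q^3 - 10*q^2 - 24*q) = q*(q - 4)*(q^3 + 3*q^2 - 10*q - 24) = q*(q - 4)*(q - 3)*(q^2 + 6*q + 8) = q*(q - 4)*(q - 3)*(q + 2)*(q + 4)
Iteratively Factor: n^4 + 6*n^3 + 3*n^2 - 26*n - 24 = (n + 4)*(n^3 + 2*n^2 - 5*n - 6) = (n + 3)*(n + 4)*(n^2 - n - 2) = (n - 2)*(n + 3)*(n + 4)*(n + 1)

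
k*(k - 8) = k^2 - 8*k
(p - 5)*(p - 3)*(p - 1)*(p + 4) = p^4 - 5*p^3 - 13*p^2 + 77*p - 60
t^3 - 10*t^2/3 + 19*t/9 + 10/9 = (t - 2)*(t - 5/3)*(t + 1/3)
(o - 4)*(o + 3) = o^2 - o - 12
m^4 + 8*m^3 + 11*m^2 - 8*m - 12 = (m - 1)*(m + 1)*(m + 2)*(m + 6)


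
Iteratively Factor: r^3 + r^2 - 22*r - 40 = (r - 5)*(r^2 + 6*r + 8) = (r - 5)*(r + 4)*(r + 2)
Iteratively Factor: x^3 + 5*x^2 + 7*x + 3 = (x + 1)*(x^2 + 4*x + 3) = (x + 1)*(x + 3)*(x + 1)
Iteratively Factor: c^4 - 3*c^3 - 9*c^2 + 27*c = (c - 3)*(c^3 - 9*c) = c*(c - 3)*(c^2 - 9) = c*(c - 3)^2*(c + 3)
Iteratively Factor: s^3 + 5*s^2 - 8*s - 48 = (s - 3)*(s^2 + 8*s + 16) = (s - 3)*(s + 4)*(s + 4)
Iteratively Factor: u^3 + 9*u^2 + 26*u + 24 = (u + 4)*(u^2 + 5*u + 6) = (u + 2)*(u + 4)*(u + 3)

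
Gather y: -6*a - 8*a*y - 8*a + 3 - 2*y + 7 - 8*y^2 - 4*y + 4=-14*a - 8*y^2 + y*(-8*a - 6) + 14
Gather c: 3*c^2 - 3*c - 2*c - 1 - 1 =3*c^2 - 5*c - 2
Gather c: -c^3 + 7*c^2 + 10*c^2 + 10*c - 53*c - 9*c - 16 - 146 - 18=-c^3 + 17*c^2 - 52*c - 180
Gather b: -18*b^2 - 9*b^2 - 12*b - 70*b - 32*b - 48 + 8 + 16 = -27*b^2 - 114*b - 24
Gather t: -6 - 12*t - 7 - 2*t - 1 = -14*t - 14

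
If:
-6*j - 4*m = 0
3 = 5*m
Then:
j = -2/5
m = 3/5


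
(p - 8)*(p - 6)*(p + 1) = p^3 - 13*p^2 + 34*p + 48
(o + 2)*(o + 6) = o^2 + 8*o + 12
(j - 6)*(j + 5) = j^2 - j - 30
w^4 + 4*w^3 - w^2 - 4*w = w*(w - 1)*(w + 1)*(w + 4)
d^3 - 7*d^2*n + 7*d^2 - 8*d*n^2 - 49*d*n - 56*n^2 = (d + 7)*(d - 8*n)*(d + n)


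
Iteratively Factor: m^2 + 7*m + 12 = (m + 4)*(m + 3)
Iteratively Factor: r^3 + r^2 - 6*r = (r - 2)*(r^2 + 3*r) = r*(r - 2)*(r + 3)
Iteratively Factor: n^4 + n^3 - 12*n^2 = (n + 4)*(n^3 - 3*n^2) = n*(n + 4)*(n^2 - 3*n) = n*(n - 3)*(n + 4)*(n)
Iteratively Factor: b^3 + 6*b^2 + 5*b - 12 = (b + 3)*(b^2 + 3*b - 4) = (b + 3)*(b + 4)*(b - 1)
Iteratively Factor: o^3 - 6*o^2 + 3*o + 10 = (o - 5)*(o^2 - o - 2) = (o - 5)*(o + 1)*(o - 2)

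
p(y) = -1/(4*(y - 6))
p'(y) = 1/(4*(y - 6)^2)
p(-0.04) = 0.04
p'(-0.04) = 0.01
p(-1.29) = 0.03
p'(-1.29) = 0.00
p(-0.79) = 0.04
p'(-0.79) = 0.01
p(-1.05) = 0.04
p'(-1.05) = 0.01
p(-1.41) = 0.03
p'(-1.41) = 0.00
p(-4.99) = 0.02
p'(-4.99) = 0.00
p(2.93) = 0.08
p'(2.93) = 0.03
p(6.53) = -0.47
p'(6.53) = 0.89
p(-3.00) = 0.03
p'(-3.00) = 0.00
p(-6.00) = 0.02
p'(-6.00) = 0.00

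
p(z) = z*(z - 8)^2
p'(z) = z*(2*z - 16) + (z - 8)^2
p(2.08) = 72.90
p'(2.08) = 10.42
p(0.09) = 5.63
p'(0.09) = 61.14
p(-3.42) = -446.02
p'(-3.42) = 208.53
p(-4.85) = -800.84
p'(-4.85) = 289.77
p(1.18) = 54.88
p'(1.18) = 30.42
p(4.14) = 61.68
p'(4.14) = -17.06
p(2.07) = 72.79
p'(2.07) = 10.61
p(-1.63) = -151.16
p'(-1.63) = 124.13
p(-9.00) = -2601.00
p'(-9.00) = 595.00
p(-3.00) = -363.00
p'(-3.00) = 187.00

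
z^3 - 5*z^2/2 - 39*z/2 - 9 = (z - 6)*(z + 1/2)*(z + 3)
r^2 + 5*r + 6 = (r + 2)*(r + 3)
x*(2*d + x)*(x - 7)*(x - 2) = 2*d*x^3 - 18*d*x^2 + 28*d*x + x^4 - 9*x^3 + 14*x^2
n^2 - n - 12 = (n - 4)*(n + 3)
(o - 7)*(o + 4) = o^2 - 3*o - 28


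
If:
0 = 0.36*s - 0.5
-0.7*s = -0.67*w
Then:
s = 1.39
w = 1.45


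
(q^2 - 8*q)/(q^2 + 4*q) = (q - 8)/(q + 4)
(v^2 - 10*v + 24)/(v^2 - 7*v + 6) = (v - 4)/(v - 1)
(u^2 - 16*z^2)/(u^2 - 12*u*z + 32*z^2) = (-u - 4*z)/(-u + 8*z)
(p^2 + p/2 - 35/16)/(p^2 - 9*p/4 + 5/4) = (p + 7/4)/(p - 1)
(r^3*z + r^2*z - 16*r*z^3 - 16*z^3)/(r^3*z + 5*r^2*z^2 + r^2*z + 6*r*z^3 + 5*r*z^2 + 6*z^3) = (r^2 - 16*z^2)/(r^2 + 5*r*z + 6*z^2)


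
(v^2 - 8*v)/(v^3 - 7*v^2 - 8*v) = 1/(v + 1)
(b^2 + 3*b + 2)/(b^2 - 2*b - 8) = (b + 1)/(b - 4)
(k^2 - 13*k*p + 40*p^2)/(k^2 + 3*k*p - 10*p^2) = (k^2 - 13*k*p + 40*p^2)/(k^2 + 3*k*p - 10*p^2)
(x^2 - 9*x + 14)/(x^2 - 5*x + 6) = (x - 7)/(x - 3)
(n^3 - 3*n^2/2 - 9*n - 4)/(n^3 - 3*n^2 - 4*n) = (n^2 + 5*n/2 + 1)/(n*(n + 1))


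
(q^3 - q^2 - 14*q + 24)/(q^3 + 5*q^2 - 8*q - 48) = (q - 2)/(q + 4)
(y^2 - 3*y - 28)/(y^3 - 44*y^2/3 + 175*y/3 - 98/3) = 3*(y + 4)/(3*y^2 - 23*y + 14)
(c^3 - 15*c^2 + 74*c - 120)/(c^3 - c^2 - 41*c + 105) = (c^2 - 10*c + 24)/(c^2 + 4*c - 21)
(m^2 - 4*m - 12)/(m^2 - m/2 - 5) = 2*(m - 6)/(2*m - 5)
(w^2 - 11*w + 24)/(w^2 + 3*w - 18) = (w - 8)/(w + 6)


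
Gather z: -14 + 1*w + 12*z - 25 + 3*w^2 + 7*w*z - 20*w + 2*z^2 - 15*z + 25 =3*w^2 - 19*w + 2*z^2 + z*(7*w - 3) - 14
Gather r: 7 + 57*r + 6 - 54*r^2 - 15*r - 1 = -54*r^2 + 42*r + 12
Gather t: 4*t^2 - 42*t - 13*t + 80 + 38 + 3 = 4*t^2 - 55*t + 121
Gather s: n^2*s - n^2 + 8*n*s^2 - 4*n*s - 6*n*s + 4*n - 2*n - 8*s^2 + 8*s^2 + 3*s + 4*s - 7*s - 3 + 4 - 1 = -n^2 + 8*n*s^2 + 2*n + s*(n^2 - 10*n)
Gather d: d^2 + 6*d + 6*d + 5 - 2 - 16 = d^2 + 12*d - 13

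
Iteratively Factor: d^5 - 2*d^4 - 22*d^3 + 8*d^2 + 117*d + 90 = (d + 3)*(d^4 - 5*d^3 - 7*d^2 + 29*d + 30) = (d - 5)*(d + 3)*(d^3 - 7*d - 6) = (d - 5)*(d - 3)*(d + 3)*(d^2 + 3*d + 2) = (d - 5)*(d - 3)*(d + 2)*(d + 3)*(d + 1)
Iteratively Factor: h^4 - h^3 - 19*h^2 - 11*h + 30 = (h + 3)*(h^3 - 4*h^2 - 7*h + 10) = (h + 2)*(h + 3)*(h^2 - 6*h + 5) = (h - 5)*(h + 2)*(h + 3)*(h - 1)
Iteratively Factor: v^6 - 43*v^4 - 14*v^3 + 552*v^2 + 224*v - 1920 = (v - 4)*(v^5 + 4*v^4 - 27*v^3 - 122*v^2 + 64*v + 480) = (v - 5)*(v - 4)*(v^4 + 9*v^3 + 18*v^2 - 32*v - 96) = (v - 5)*(v - 4)*(v + 3)*(v^3 + 6*v^2 - 32) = (v - 5)*(v - 4)*(v + 3)*(v + 4)*(v^2 + 2*v - 8) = (v - 5)*(v - 4)*(v - 2)*(v + 3)*(v + 4)*(v + 4)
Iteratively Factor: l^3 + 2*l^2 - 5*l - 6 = (l + 1)*(l^2 + l - 6) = (l + 1)*(l + 3)*(l - 2)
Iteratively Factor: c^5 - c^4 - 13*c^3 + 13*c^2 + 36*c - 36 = (c - 2)*(c^4 + c^3 - 11*c^2 - 9*c + 18) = (c - 2)*(c - 1)*(c^3 + 2*c^2 - 9*c - 18) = (c - 3)*(c - 2)*(c - 1)*(c^2 + 5*c + 6) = (c - 3)*(c - 2)*(c - 1)*(c + 2)*(c + 3)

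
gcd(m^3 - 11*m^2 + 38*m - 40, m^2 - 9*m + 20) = m^2 - 9*m + 20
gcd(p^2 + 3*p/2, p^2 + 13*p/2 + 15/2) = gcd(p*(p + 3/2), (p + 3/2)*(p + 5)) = p + 3/2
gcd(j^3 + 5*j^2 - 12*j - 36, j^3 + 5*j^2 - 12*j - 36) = j^3 + 5*j^2 - 12*j - 36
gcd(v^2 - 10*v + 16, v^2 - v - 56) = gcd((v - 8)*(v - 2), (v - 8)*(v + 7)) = v - 8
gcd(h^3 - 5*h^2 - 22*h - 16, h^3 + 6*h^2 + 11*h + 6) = h^2 + 3*h + 2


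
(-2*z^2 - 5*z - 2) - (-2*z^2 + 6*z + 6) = -11*z - 8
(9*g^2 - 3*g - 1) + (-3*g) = 9*g^2 - 6*g - 1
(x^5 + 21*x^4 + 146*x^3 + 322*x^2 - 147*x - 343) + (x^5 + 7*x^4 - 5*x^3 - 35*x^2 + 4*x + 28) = 2*x^5 + 28*x^4 + 141*x^3 + 287*x^2 - 143*x - 315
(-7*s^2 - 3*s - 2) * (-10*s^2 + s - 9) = 70*s^4 + 23*s^3 + 80*s^2 + 25*s + 18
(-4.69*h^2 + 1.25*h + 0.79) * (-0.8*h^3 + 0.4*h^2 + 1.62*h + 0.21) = 3.752*h^5 - 2.876*h^4 - 7.7298*h^3 + 1.3561*h^2 + 1.5423*h + 0.1659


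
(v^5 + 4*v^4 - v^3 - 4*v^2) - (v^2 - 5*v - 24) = v^5 + 4*v^4 - v^3 - 5*v^2 + 5*v + 24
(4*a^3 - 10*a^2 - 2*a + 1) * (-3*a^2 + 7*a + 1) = -12*a^5 + 58*a^4 - 60*a^3 - 27*a^2 + 5*a + 1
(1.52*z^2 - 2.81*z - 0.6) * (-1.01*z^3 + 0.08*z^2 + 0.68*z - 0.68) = -1.5352*z^5 + 2.9597*z^4 + 1.4148*z^3 - 2.9924*z^2 + 1.5028*z + 0.408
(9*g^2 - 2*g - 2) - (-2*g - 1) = 9*g^2 - 1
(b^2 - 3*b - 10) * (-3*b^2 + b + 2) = -3*b^4 + 10*b^3 + 29*b^2 - 16*b - 20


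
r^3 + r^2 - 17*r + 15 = (r - 3)*(r - 1)*(r + 5)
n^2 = n^2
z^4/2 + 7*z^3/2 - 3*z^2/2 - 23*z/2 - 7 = (z/2 + 1/2)*(z - 2)*(z + 1)*(z + 7)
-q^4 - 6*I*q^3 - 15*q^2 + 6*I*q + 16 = (q - 2*I)*(q + 8*I)*(-I*q - I)*(-I*q + I)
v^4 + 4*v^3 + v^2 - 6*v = v*(v - 1)*(v + 2)*(v + 3)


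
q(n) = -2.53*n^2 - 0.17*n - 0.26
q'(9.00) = -45.71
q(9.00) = -206.72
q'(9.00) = -45.71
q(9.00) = -206.72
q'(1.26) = -6.55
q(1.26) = -4.49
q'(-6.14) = 30.90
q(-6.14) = -94.60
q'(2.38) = -12.21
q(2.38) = -15.00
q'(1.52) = -7.86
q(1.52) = -6.36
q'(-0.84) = 4.08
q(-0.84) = -1.90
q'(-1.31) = 6.46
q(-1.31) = -4.38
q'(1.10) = -5.74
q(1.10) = -3.51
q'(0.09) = -0.63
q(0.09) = -0.30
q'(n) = -5.06*n - 0.17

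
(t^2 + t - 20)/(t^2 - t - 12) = (t + 5)/(t + 3)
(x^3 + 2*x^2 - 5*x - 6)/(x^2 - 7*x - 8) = (x^2 + x - 6)/(x - 8)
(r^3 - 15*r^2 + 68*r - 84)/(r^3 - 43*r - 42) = (r^2 - 8*r + 12)/(r^2 + 7*r + 6)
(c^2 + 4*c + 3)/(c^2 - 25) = (c^2 + 4*c + 3)/(c^2 - 25)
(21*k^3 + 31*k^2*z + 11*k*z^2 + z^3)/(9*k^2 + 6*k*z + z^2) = (7*k^2 + 8*k*z + z^2)/(3*k + z)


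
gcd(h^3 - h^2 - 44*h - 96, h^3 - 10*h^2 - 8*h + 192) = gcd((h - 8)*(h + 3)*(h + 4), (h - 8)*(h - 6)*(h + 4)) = h^2 - 4*h - 32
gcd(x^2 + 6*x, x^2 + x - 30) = x + 6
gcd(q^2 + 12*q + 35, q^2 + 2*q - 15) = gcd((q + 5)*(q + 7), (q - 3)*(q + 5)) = q + 5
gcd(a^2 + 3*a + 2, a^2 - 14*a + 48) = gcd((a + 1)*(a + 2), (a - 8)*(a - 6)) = 1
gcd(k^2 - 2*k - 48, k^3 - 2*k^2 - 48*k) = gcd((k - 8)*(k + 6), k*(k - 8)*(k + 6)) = k^2 - 2*k - 48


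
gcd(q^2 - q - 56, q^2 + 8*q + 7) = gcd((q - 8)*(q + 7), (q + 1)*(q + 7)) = q + 7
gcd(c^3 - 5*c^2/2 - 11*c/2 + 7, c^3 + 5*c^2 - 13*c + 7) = c - 1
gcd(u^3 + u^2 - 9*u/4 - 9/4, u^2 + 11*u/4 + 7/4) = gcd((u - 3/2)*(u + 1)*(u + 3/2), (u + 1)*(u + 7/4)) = u + 1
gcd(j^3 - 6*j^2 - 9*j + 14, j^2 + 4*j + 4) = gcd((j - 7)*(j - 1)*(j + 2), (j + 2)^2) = j + 2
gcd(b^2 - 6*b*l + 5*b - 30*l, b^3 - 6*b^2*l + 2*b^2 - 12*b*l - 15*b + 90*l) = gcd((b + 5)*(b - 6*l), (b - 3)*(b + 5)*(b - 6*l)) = b^2 - 6*b*l + 5*b - 30*l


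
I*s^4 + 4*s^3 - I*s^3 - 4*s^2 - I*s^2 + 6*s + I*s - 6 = (s - 3*I)*(s - 2*I)*(s + I)*(I*s - I)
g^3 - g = g*(g - 1)*(g + 1)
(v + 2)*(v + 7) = v^2 + 9*v + 14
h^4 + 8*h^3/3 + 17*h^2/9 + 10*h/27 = h*(h + 1/3)*(h + 2/3)*(h + 5/3)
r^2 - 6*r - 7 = (r - 7)*(r + 1)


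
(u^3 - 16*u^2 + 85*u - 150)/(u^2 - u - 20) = (u^2 - 11*u + 30)/(u + 4)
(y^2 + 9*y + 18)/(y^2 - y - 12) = (y + 6)/(y - 4)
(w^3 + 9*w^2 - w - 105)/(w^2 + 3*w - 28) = (w^2 + 2*w - 15)/(w - 4)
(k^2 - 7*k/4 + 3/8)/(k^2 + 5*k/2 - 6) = (k - 1/4)/(k + 4)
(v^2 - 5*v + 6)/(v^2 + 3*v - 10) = (v - 3)/(v + 5)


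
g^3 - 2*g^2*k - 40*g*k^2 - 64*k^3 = (g - 8*k)*(g + 2*k)*(g + 4*k)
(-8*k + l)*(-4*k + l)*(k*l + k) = 32*k^3*l + 32*k^3 - 12*k^2*l^2 - 12*k^2*l + k*l^3 + k*l^2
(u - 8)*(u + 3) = u^2 - 5*u - 24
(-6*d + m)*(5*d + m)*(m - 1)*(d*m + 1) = -30*d^3*m^2 + 30*d^3*m - d^2*m^3 + d^2*m^2 - 30*d^2*m + 30*d^2 + d*m^4 - d*m^3 - d*m^2 + d*m + m^3 - m^2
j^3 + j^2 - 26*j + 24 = (j - 4)*(j - 1)*(j + 6)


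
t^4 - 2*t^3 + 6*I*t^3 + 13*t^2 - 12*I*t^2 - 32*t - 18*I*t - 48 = (t - 3)*(t + 1)*(t - 2*I)*(t + 8*I)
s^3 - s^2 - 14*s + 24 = (s - 3)*(s - 2)*(s + 4)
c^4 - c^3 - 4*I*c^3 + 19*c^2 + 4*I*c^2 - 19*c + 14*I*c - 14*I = (c - 1)*(c - 7*I)*(c + I)*(c + 2*I)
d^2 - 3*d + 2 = (d - 2)*(d - 1)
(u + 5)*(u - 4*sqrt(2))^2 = u^3 - 8*sqrt(2)*u^2 + 5*u^2 - 40*sqrt(2)*u + 32*u + 160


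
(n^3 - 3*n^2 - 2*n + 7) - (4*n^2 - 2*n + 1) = n^3 - 7*n^2 + 6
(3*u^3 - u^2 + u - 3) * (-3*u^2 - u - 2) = -9*u^5 - 8*u^3 + 10*u^2 + u + 6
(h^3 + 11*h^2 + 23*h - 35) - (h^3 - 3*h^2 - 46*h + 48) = 14*h^2 + 69*h - 83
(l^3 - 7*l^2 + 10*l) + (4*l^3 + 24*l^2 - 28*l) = 5*l^3 + 17*l^2 - 18*l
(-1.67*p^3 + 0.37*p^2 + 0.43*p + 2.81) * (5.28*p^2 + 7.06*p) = -8.8176*p^5 - 9.8366*p^4 + 4.8826*p^3 + 17.8726*p^2 + 19.8386*p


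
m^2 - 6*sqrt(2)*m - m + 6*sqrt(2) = (m - 1)*(m - 6*sqrt(2))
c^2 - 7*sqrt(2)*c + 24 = (c - 4*sqrt(2))*(c - 3*sqrt(2))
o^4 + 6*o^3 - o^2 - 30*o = o*(o - 2)*(o + 3)*(o + 5)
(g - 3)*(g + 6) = g^2 + 3*g - 18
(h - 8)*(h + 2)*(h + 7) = h^3 + h^2 - 58*h - 112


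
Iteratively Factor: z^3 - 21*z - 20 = (z - 5)*(z^2 + 5*z + 4) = (z - 5)*(z + 1)*(z + 4)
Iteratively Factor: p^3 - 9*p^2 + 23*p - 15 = (p - 1)*(p^2 - 8*p + 15) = (p - 3)*(p - 1)*(p - 5)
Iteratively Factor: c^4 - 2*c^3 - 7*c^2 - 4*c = (c)*(c^3 - 2*c^2 - 7*c - 4) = c*(c - 4)*(c^2 + 2*c + 1) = c*(c - 4)*(c + 1)*(c + 1)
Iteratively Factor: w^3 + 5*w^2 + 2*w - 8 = (w + 4)*(w^2 + w - 2) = (w + 2)*(w + 4)*(w - 1)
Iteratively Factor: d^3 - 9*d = (d - 3)*(d^2 + 3*d) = d*(d - 3)*(d + 3)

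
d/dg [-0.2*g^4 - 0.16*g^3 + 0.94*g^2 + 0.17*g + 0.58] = -0.8*g^3 - 0.48*g^2 + 1.88*g + 0.17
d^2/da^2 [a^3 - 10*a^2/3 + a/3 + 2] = 6*a - 20/3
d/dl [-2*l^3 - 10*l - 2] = -6*l^2 - 10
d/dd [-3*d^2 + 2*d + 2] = 2 - 6*d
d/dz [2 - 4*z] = -4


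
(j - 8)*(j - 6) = j^2 - 14*j + 48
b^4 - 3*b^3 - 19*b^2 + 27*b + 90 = (b - 5)*(b - 3)*(b + 2)*(b + 3)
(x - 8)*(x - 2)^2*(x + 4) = x^4 - 8*x^3 - 12*x^2 + 112*x - 128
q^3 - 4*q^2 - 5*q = q*(q - 5)*(q + 1)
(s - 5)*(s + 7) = s^2 + 2*s - 35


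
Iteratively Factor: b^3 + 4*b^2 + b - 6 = (b - 1)*(b^2 + 5*b + 6) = (b - 1)*(b + 2)*(b + 3)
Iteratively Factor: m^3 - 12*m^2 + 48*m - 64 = (m - 4)*(m^2 - 8*m + 16) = (m - 4)^2*(m - 4)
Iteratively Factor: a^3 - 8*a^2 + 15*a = (a - 5)*(a^2 - 3*a) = (a - 5)*(a - 3)*(a)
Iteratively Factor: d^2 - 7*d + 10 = (d - 2)*(d - 5)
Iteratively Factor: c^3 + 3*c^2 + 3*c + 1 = (c + 1)*(c^2 + 2*c + 1) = (c + 1)^2*(c + 1)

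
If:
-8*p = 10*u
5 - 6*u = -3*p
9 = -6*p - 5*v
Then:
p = -25/39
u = 20/39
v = -67/65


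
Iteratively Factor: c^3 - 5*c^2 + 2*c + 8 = (c - 2)*(c^2 - 3*c - 4) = (c - 2)*(c + 1)*(c - 4)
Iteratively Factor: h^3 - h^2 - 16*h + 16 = (h - 1)*(h^2 - 16) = (h - 4)*(h - 1)*(h + 4)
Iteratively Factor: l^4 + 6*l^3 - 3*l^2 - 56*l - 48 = (l + 4)*(l^3 + 2*l^2 - 11*l - 12) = (l + 4)^2*(l^2 - 2*l - 3) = (l + 1)*(l + 4)^2*(l - 3)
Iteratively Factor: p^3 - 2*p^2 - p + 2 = (p - 1)*(p^2 - p - 2) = (p - 1)*(p + 1)*(p - 2)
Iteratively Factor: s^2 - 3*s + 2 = (s - 1)*(s - 2)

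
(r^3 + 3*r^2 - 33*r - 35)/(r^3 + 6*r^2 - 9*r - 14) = (r - 5)/(r - 2)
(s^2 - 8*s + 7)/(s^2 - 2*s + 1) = (s - 7)/(s - 1)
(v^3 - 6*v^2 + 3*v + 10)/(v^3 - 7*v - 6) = (v^2 - 7*v + 10)/(v^2 - v - 6)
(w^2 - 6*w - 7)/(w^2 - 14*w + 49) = (w + 1)/(w - 7)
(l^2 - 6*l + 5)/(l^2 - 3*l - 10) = (l - 1)/(l + 2)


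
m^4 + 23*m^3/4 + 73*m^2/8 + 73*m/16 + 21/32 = (m + 1/4)*(m + 1/2)*(m + 3/2)*(m + 7/2)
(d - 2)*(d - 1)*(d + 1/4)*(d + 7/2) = d^4 + 3*d^3/4 - 67*d^2/8 + 39*d/8 + 7/4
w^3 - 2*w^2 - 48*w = w*(w - 8)*(w + 6)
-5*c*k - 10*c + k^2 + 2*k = (-5*c + k)*(k + 2)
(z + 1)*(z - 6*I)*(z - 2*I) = z^3 + z^2 - 8*I*z^2 - 12*z - 8*I*z - 12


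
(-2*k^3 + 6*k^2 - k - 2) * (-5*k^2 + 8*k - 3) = 10*k^5 - 46*k^4 + 59*k^3 - 16*k^2 - 13*k + 6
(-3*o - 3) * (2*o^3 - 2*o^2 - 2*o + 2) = -6*o^4 + 12*o^2 - 6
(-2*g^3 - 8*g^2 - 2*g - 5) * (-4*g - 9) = 8*g^4 + 50*g^3 + 80*g^2 + 38*g + 45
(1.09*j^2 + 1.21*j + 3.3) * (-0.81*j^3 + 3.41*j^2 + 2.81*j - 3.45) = -0.8829*j^5 + 2.7368*j^4 + 4.516*j^3 + 10.8926*j^2 + 5.0985*j - 11.385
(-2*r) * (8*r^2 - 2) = -16*r^3 + 4*r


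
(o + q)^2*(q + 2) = o^2*q + 2*o^2 + 2*o*q^2 + 4*o*q + q^3 + 2*q^2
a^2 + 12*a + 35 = (a + 5)*(a + 7)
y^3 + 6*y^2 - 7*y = y*(y - 1)*(y + 7)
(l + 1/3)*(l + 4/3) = l^2 + 5*l/3 + 4/9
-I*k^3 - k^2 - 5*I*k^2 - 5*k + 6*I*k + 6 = (k + 6)*(k - I)*(-I*k + I)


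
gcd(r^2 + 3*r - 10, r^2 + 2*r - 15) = r + 5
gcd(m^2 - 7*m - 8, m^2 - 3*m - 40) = m - 8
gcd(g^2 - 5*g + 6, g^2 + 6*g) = 1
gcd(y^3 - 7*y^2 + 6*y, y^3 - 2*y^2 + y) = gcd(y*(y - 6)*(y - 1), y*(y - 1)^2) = y^2 - y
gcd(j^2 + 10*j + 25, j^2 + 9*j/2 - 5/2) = j + 5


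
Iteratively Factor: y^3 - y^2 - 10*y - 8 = (y + 2)*(y^2 - 3*y - 4) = (y - 4)*(y + 2)*(y + 1)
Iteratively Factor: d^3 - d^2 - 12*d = (d - 4)*(d^2 + 3*d) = d*(d - 4)*(d + 3)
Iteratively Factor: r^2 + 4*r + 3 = (r + 1)*(r + 3)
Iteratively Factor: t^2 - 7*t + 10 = (t - 5)*(t - 2)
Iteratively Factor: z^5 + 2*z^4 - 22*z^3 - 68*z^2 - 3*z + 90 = (z - 1)*(z^4 + 3*z^3 - 19*z^2 - 87*z - 90) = (z - 1)*(z + 3)*(z^3 - 19*z - 30) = (z - 1)*(z + 2)*(z + 3)*(z^2 - 2*z - 15) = (z - 1)*(z + 2)*(z + 3)^2*(z - 5)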